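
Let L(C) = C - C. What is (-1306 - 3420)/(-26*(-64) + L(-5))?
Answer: -2363/832 ≈ -2.8401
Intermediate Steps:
L(C) = 0
(-1306 - 3420)/(-26*(-64) + L(-5)) = (-1306 - 3420)/(-26*(-64) + 0) = -4726/(1664 + 0) = -4726/1664 = -4726*1/1664 = -2363/832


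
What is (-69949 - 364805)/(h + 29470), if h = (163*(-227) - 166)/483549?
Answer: -23358317994/1583350207 ≈ -14.752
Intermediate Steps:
h = -12389/161183 (h = (-37001 - 166)*(1/483549) = -37167*1/483549 = -12389/161183 ≈ -0.076863)
(-69949 - 364805)/(h + 29470) = (-69949 - 364805)/(-12389/161183 + 29470) = -434754/4750050621/161183 = -434754*161183/4750050621 = -23358317994/1583350207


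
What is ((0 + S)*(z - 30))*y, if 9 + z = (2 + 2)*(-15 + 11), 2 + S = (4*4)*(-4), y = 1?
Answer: 3630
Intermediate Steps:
S = -66 (S = -2 + (4*4)*(-4) = -2 + 16*(-4) = -2 - 64 = -66)
z = -25 (z = -9 + (2 + 2)*(-15 + 11) = -9 + 4*(-4) = -9 - 16 = -25)
((0 + S)*(z - 30))*y = ((0 - 66)*(-25 - 30))*1 = -66*(-55)*1 = 3630*1 = 3630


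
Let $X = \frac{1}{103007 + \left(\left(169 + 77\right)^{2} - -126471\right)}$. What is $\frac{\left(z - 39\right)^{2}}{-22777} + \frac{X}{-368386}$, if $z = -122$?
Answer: $- \frac{2769133423161741}{2433260753012468} \approx -1.138$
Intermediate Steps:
$X = \frac{1}{289994}$ ($X = \frac{1}{103007 + \left(246^{2} + 126471\right)} = \frac{1}{103007 + \left(60516 + 126471\right)} = \frac{1}{103007 + 186987} = \frac{1}{289994} \approx 3.4483 \cdot 10^{-6}$)
$\frac{\left(z - 39\right)^{2}}{-22777} + \frac{X}{-368386} = \frac{\left(-122 - 39\right)^{2}}{-22777} + \frac{1}{289994 \left(-368386\right)} = \left(-161\right)^{2} \left(- \frac{1}{22777}\right) + \frac{1}{289994} \left(- \frac{1}{368386}\right) = 25921 \left(- \frac{1}{22777}\right) - \frac{1}{106829729684} = - \frac{25921}{22777} - \frac{1}{106829729684} = - \frac{2769133423161741}{2433260753012468}$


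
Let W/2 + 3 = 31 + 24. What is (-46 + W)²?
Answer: 3364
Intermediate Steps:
W = 104 (W = -6 + 2*(31 + 24) = -6 + 2*55 = -6 + 110 = 104)
(-46 + W)² = (-46 + 104)² = 58² = 3364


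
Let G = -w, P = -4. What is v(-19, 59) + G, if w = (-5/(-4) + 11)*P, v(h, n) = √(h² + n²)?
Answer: 49 + √3842 ≈ 110.98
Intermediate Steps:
w = -49 (w = (-5/(-4) + 11)*(-4) = (-5*(-¼) + 11)*(-4) = (5/4 + 11)*(-4) = (49/4)*(-4) = -49)
G = 49 (G = -1*(-49) = 49)
v(-19, 59) + G = √((-19)² + 59²) + 49 = √(361 + 3481) + 49 = √3842 + 49 = 49 + √3842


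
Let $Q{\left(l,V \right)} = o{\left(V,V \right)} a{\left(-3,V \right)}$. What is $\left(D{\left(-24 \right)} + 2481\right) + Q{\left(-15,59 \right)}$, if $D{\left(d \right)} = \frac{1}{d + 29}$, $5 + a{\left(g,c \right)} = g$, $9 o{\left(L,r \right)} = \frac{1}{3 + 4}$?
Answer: $\frac{781538}{315} \approx 2481.1$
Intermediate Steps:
$o{\left(L,r \right)} = \frac{1}{63}$ ($o{\left(L,r \right)} = \frac{1}{9 \left(3 + 4\right)} = \frac{1}{9 \cdot 7} = \frac{1}{9} \cdot \frac{1}{7} = \frac{1}{63}$)
$a{\left(g,c \right)} = -5 + g$
$Q{\left(l,V \right)} = - \frac{8}{63}$ ($Q{\left(l,V \right)} = \frac{-5 - 3}{63} = \frac{1}{63} \left(-8\right) = - \frac{8}{63}$)
$D{\left(d \right)} = \frac{1}{29 + d}$
$\left(D{\left(-24 \right)} + 2481\right) + Q{\left(-15,59 \right)} = \left(\frac{1}{29 - 24} + 2481\right) - \frac{8}{63} = \left(\frac{1}{5} + 2481\right) - \frac{8}{63} = \frac{12406}{5} - \frac{8}{63} = \frac{781538}{315}$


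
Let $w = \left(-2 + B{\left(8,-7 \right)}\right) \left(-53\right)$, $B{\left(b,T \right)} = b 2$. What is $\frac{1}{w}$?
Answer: $- \frac{1}{742} \approx -0.0013477$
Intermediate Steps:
$B{\left(b,T \right)} = 2 b$
$w = -742$ ($w = \left(-2 + 2 \cdot 8\right) \left(-53\right) = \left(-2 + 16\right) \left(-53\right) = 14 \left(-53\right) = -742$)
$\frac{1}{w} = \frac{1}{-742} = - \frac{1}{742}$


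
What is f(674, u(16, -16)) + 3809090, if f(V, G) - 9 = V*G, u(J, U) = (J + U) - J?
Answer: 3798315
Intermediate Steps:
u(J, U) = U
f(V, G) = 9 + G*V (f(V, G) = 9 + V*G = 9 + G*V)
f(674, u(16, -16)) + 3809090 = (9 - 16*674) + 3809090 = (9 - 10784) + 3809090 = -10775 + 3809090 = 3798315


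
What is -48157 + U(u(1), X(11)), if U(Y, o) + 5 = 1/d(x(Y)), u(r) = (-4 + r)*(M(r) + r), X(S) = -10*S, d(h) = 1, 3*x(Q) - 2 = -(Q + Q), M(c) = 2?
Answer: -48161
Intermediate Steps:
x(Q) = ⅔ - 2*Q/3 (x(Q) = ⅔ + (-(Q + Q))/3 = ⅔ + (-2*Q)/3 = ⅔ - 2*Q/3)
u(r) = (-4 + r)*(2 + r)
U(Y, o) = -4 (U(Y, o) = -5 + 1/1 = -5 + 1 = -4)
-48157 + U(u(1), X(11)) = -48157 - 4 = -48161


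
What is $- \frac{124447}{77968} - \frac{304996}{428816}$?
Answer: $- \frac{4821549555}{2089620368} \approx -2.3074$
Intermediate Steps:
$- \frac{124447}{77968} - \frac{304996}{428816} = \left(-124447\right) \frac{1}{77968} - \frac{76249}{107204} = - \frac{124447}{77968} - \frac{76249}{107204} = - \frac{4821549555}{2089620368}$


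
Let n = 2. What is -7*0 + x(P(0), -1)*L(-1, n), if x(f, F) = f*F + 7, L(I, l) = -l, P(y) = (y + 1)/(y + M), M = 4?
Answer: -27/2 ≈ -13.500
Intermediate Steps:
P(y) = (1 + y)/(4 + y) (P(y) = (y + 1)/(y + 4) = (1 + y)/(4 + y))
x(f, F) = 7 + F*f (x(f, F) = F*f + 7 = 7 + F*f)
-7*0 + x(P(0), -1)*L(-1, n) = -7*0 + (7 - (1 + 0)/(4 + 0))*(-1*2) = 0 + (7 - 1/4)*(-2) = 0 + (7 - 1*¼)*(-2) = 0 + (7 - ¼)*(-2) = 0 + (27/4)*(-2) = 0 - 27/2 = -27/2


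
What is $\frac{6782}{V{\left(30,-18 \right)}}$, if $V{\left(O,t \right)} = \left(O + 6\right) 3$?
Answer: $\frac{3391}{54} \approx 62.796$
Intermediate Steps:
$V{\left(O,t \right)} = 18 + 3 O$ ($V{\left(O,t \right)} = \left(6 + O\right) 3 = 18 + 3 O$)
$\frac{6782}{V{\left(30,-18 \right)}} = \frac{6782}{18 + 3 \cdot 30} = \frac{6782}{18 + 90} = \frac{6782}{108} = 6782 \cdot \frac{1}{108} = \frac{3391}{54}$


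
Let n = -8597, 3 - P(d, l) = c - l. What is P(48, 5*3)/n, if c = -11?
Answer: -29/8597 ≈ -0.0033733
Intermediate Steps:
P(d, l) = 14 + l (P(d, l) = 3 - (-11 - l) = 3 + (11 + l) = 14 + l)
P(48, 5*3)/n = (14 + 5*3)/(-8597) = (14 + 15)*(-1/8597) = 29*(-1/8597) = -29/8597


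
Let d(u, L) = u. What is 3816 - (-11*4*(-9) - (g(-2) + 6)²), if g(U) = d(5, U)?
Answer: 3541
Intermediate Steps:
g(U) = 5
3816 - (-11*4*(-9) - (g(-2) + 6)²) = 3816 - (-11*4*(-9) - (5 + 6)²) = 3816 - (-44*(-9) - 1*11²) = 3816 - (396 - 1*121) = 3816 - (396 - 121) = 3816 - 1*275 = 3816 - 275 = 3541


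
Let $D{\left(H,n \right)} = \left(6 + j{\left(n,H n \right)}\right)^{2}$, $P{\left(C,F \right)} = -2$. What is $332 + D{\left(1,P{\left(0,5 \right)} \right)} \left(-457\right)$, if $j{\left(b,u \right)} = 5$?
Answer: $-54965$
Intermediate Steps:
$D{\left(H,n \right)} = 121$ ($D{\left(H,n \right)} = \left(6 + 5\right)^{2} = 11^{2} = 121$)
$332 + D{\left(1,P{\left(0,5 \right)} \right)} \left(-457\right) = 332 + 121 \left(-457\right) = 332 - 55297 = -54965$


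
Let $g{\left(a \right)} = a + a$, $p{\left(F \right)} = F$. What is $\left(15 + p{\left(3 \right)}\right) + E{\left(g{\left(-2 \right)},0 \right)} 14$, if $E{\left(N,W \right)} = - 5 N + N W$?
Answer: $298$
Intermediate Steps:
$g{\left(a \right)} = 2 a$
$\left(15 + p{\left(3 \right)}\right) + E{\left(g{\left(-2 \right)},0 \right)} 14 = \left(15 + 3\right) + 2 \left(-2\right) \left(-5 + 0\right) 14 = 18 + \left(-4\right) \left(-5\right) 14 = 18 + 20 \cdot 14 = 18 + 280 = 298$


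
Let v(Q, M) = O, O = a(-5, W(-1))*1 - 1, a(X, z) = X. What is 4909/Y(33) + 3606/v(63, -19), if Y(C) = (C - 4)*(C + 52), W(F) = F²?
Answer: -1476556/2465 ≈ -599.01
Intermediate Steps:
O = -6 (O = -5*1 - 1 = -5 - 1 = -6)
Y(C) = (-4 + C)*(52 + C)
v(Q, M) = -6
4909/Y(33) + 3606/v(63, -19) = 4909/(-208 + 33² + 48*33) + 3606/(-6) = 4909/(-208 + 1089 + 1584) + 3606*(-⅙) = 4909/2465 - 601 = -1476556/2465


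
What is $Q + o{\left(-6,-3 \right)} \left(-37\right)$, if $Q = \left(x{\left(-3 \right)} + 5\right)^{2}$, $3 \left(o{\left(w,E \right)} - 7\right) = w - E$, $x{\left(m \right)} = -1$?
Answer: $-206$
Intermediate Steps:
$o{\left(w,E \right)} = 7 - \frac{E}{3} + \frac{w}{3}$ ($o{\left(w,E \right)} = 7 + \frac{w - E}{3} = 7 - \left(- \frac{w}{3} + \frac{E}{3}\right) = 7 - \frac{E}{3} + \frac{w}{3}$)
$Q = 16$ ($Q = \left(-1 + 5\right)^{2} = 4^{2} = 16$)
$Q + o{\left(-6,-3 \right)} \left(-37\right) = 16 + \left(7 - -1 + \frac{1}{3} \left(-6\right)\right) \left(-37\right) = 16 + \left(7 + 1 - 2\right) \left(-37\right) = 16 + 6 \left(-37\right) = 16 - 222 = -206$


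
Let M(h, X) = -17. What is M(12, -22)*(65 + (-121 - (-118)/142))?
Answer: 66589/71 ≈ 937.87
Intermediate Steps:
M(12, -22)*(65 + (-121 - (-118)/142)) = -17*(65 + (-121 - (-118)/142)) = -17*(65 + (-121 - 1*(-59/71))) = -17*(65 + (-121 + 59/71)) = -17*(65 - 8532/71) = -17*(-3917/71) = 66589/71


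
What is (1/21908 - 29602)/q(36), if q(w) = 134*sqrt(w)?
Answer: -648520615/17614032 ≈ -36.818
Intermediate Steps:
(1/21908 - 29602)/q(36) = (1/21908 - 29602)/((134*sqrt(36))) = (1/21908 - 29602)/((134*6)) = -648520615/21908/804 = -648520615/21908*1/804 = -648520615/17614032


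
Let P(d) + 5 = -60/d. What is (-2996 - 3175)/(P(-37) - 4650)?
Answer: 228327/172175 ≈ 1.3261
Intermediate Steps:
P(d) = -5 - 60/d
(-2996 - 3175)/(P(-37) - 4650) = (-2996 - 3175)/((-5 - 60/(-37)) - 4650) = -6171/((-5 - 60*(-1/37)) - 4650) = -6171/((-5 + 60/37) - 4650) = -6171/(-125/37 - 4650) = -6171/(-172175/37) = -6171*(-37/172175) = 228327/172175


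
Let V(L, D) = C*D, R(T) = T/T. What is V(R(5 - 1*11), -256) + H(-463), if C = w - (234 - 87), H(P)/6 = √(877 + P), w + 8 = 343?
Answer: -48128 + 18*√46 ≈ -48006.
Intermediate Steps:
w = 335 (w = -8 + 343 = 335)
R(T) = 1
H(P) = 6*√(877 + P)
C = 188 (C = 335 - (234 - 87) = 335 - 1*147 = 335 - 147 = 188)
V(L, D) = 188*D
V(R(5 - 1*11), -256) + H(-463) = 188*(-256) + 6*√(877 - 463) = -48128 + 6*√414 = -48128 + 6*(3*√46) = -48128 + 18*√46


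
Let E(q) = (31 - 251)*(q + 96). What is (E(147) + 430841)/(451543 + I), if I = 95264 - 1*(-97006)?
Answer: 377381/643813 ≈ 0.58617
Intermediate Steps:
E(q) = -21120 - 220*q (E(q) = -220*(96 + q) = -21120 - 220*q)
I = 192270 (I = 95264 + 97006 = 192270)
(E(147) + 430841)/(451543 + I) = ((-21120 - 220*147) + 430841)/(451543 + 192270) = ((-21120 - 32340) + 430841)/643813 = (-53460 + 430841)*(1/643813) = 377381*(1/643813) = 377381/643813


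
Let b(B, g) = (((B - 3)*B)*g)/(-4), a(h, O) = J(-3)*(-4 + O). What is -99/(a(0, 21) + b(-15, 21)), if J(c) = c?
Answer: 6/89 ≈ 0.067416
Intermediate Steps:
a(h, O) = 12 - 3*O (a(h, O) = -3*(-4 + O) = 12 - 3*O)
b(B, g) = -B*g*(-3 + B)/4 (b(B, g) = (((-3 + B)*B)*g)*(-¼) = ((B*(-3 + B))*g)*(-¼) = (B*g*(-3 + B))*(-¼) = -B*g*(-3 + B)/4)
-99/(a(0, 21) + b(-15, 21)) = -99/((12 - 3*21) + (¼)*(-15)*21*(3 - 1*(-15))) = -99/((12 - 63) + (¼)*(-15)*21*(3 + 15)) = -99/(-51 + (¼)*(-15)*21*18) = -99/(-51 - 2835/2) = -99/(-2937/2) = -99*(-2/2937) = 6/89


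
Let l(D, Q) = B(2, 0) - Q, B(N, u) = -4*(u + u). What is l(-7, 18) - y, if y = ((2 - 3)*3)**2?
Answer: -27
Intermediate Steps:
B(N, u) = -8*u
l(D, Q) = -Q (l(D, Q) = -8*0 - Q = 0 - Q = -Q)
y = 9 (y = (-1*3)**2 = (-3)**2 = 9)
l(-7, 18) - y = -1*18 - 1*9 = -18 - 9 = -27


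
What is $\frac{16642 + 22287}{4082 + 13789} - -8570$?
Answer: $\frac{153193399}{17871} \approx 8572.2$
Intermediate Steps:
$\frac{16642 + 22287}{4082 + 13789} - -8570 = \frac{38929}{17871} + 8570 = \frac{153193399}{17871}$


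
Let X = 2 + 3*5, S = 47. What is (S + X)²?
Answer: 4096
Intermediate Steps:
X = 17 (X = 2 + 15 = 17)
(S + X)² = (47 + 17)² = 64² = 4096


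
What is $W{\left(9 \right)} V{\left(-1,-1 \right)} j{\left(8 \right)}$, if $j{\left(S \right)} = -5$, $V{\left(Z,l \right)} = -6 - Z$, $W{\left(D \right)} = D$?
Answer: $225$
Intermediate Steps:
$W{\left(9 \right)} V{\left(-1,-1 \right)} j{\left(8 \right)} = 9 \left(-6 - -1\right) \left(-5\right) = 9 \left(-6 + 1\right) \left(-5\right) = 9 \left(-5\right) \left(-5\right) = \left(-45\right) \left(-5\right) = 225$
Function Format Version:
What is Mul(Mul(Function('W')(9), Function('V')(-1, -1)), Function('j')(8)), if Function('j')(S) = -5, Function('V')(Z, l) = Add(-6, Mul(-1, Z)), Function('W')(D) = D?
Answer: 225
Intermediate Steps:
Mul(Mul(Function('W')(9), Function('V')(-1, -1)), Function('j')(8)) = Mul(Mul(9, Add(-6, Mul(-1, -1))), -5) = Mul(Mul(9, Add(-6, 1)), -5) = Mul(Mul(9, -5), -5) = Mul(-45, -5) = 225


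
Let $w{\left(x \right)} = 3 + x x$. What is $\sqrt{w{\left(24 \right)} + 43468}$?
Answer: $\sqrt{44047} \approx 209.87$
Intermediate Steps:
$w{\left(x \right)} = 3 + x^{2}$
$\sqrt{w{\left(24 \right)} + 43468} = \sqrt{\left(3 + 24^{2}\right) + 43468} = \sqrt{\left(3 + 576\right) + 43468} = \sqrt{579 + 43468} = \sqrt{44047}$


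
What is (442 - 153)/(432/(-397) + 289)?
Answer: 114733/114301 ≈ 1.0038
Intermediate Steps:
(442 - 153)/(432/(-397) + 289) = 289/(432*(-1/397) + 289) = 289/(-432/397 + 289) = 289/(114301/397) = 289*(397/114301) = 114733/114301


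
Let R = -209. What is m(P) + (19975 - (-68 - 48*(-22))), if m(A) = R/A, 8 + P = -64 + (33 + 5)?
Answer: 645767/34 ≈ 18993.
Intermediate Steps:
P = -34 (P = -8 + (-64 + (33 + 5)) = -8 + (-64 + 38) = -8 - 26 = -34)
m(A) = -209/A
m(P) + (19975 - (-68 - 48*(-22))) = -209/(-34) + (19975 - (-68 - 48*(-22))) = -209*(-1/34) + (19975 - (-68 + 1056)) = 209/34 + (19975 - 1*988) = 209/34 + (19975 - 988) = 209/34 + 18987 = 645767/34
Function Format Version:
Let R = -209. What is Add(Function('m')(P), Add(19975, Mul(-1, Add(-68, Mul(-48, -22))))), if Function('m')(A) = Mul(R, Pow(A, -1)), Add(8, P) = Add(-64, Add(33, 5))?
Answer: Rational(645767, 34) ≈ 18993.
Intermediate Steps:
P = -34 (P = Add(-8, Add(-64, Add(33, 5))) = Add(-8, Add(-64, 38)) = Add(-8, -26) = -34)
Function('m')(A) = Mul(-209, Pow(A, -1))
Add(Function('m')(P), Add(19975, Mul(-1, Add(-68, Mul(-48, -22))))) = Add(Mul(-209, Pow(-34, -1)), Add(19975, Mul(-1, Add(-68, Mul(-48, -22))))) = Add(Mul(-209, Rational(-1, 34)), Add(19975, Mul(-1, Add(-68, 1056)))) = Add(Rational(209, 34), Add(19975, Mul(-1, 988))) = Add(Rational(209, 34), Add(19975, -988)) = Add(Rational(209, 34), 18987) = Rational(645767, 34)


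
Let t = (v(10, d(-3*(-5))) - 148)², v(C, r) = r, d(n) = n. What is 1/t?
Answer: 1/17689 ≈ 5.6532e-5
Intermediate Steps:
t = 17689 (t = (-3*(-5) - 148)² = (15 - 148)² = (-133)² = 17689)
1/t = 1/17689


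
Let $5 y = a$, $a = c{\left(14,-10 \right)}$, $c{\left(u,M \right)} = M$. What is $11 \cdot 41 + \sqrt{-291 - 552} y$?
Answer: $451 - 2 i \sqrt{843} \approx 451.0 - 58.069 i$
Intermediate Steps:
$a = -10$
$y = -2$ ($y = \frac{1}{5} \left(-10\right) = -2$)
$11 \cdot 41 + \sqrt{-291 - 552} y = 11 \cdot 41 + \sqrt{-291 - 552} \left(-2\right) = 451 + \sqrt{-843} \left(-2\right) = 451 + i \sqrt{843} \left(-2\right) = 451 - 2 i \sqrt{843}$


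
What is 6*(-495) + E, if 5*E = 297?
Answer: -14553/5 ≈ -2910.6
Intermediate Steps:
E = 297/5 (E = (1/5)*297 = 297/5 ≈ 59.400)
6*(-495) + E = 6*(-495) + 297/5 = -2970 + 297/5 = -14553/5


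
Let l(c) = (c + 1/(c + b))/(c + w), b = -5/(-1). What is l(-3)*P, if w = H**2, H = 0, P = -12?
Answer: -10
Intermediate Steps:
b = 5 (b = -5*(-1) = 5)
w = 0 (w = 0**2 = 0)
l(c) = (c + 1/(5 + c))/c (l(c) = (c + 1/(c + 5))/(c + 0) = (c + 1/(5 + c))/c)
l(-3)*P = ((1 + (-3)**2 + 5*(-3))/((-3)*(5 - 3)))*(-12) = -1/3*(1 + 9 - 15)/2*(-12) = -1/3*1/2*(-5)*(-12) = (5/6)*(-12) = -10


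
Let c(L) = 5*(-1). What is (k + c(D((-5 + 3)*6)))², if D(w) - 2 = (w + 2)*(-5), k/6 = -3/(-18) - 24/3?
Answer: 2704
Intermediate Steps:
k = -47 (k = 6*(-3/(-18) - 24/3) = 6*(-3*(-1/18) - 24*⅓) = 6*(⅙ - 8) = 6*(-47/6) = -47)
D(w) = -8 - 5*w (D(w) = 2 + (w + 2)*(-5) = 2 + (2 + w)*(-5) = 2 + (-10 - 5*w) = -8 - 5*w)
c(L) = -5
(k + c(D((-5 + 3)*6)))² = (-47 - 5)² = (-52)² = 2704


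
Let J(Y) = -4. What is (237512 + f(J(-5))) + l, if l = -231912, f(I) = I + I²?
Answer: 5612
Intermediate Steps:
(237512 + f(J(-5))) + l = (237512 - 4*(1 - 4)) - 231912 = (237512 - 4*(-3)) - 231912 = (237512 + 12) - 231912 = 237524 - 231912 = 5612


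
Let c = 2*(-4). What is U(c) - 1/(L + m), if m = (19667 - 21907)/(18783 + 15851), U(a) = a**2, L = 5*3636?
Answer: 20148586843/314821940 ≈ 64.000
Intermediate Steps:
L = 18180
c = -8
m = -1120/17317 (m = -2240/34634 = -2240*1/34634 = -1120/17317 ≈ -0.064676)
U(c) - 1/(L + m) = (-8)**2 - 1/(18180 - 1120/17317) = 64 - 1/314821940/17317 = 64 - 1*17317/314821940 = 64 - 17317/314821940 = 20148586843/314821940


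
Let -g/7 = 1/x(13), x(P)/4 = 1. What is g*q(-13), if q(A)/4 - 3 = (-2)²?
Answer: -49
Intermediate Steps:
x(P) = 4 (x(P) = 4*1 = 4)
q(A) = 28 (q(A) = 12 + 4*(-2)² = 12 + 4*4 = 12 + 16 = 28)
g = -7/4 ≈ -1.7500
g*q(-13) = -7/4*28 = -49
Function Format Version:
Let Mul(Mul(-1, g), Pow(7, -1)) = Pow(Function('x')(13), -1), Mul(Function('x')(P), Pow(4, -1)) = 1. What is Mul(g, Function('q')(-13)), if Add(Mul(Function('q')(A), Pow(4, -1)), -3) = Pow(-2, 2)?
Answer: -49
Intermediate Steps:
Function('x')(P) = 4 (Function('x')(P) = Mul(4, 1) = 4)
Function('q')(A) = 28 (Function('q')(A) = Add(12, Mul(4, Pow(-2, 2))) = Add(12, Mul(4, 4)) = Add(12, 16) = 28)
g = Rational(-7, 4) (g = Mul(-7, Pow(4, -1)) = Mul(-7, Rational(1, 4)) = Rational(-7, 4) ≈ -1.7500)
Mul(g, Function('q')(-13)) = Mul(Rational(-7, 4), 28) = -49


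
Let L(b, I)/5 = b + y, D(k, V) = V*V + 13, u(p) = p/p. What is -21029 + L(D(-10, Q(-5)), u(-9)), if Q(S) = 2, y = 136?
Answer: -20264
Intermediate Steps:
u(p) = 1
D(k, V) = 13 + V² (D(k, V) = V² + 13 = 13 + V²)
L(b, I) = 680 + 5*b (L(b, I) = 5*(b + 136) = 5*(136 + b) = 680 + 5*b)
-21029 + L(D(-10, Q(-5)), u(-9)) = -21029 + (680 + 5*(13 + 2²)) = -21029 + (680 + 5*(13 + 4)) = -21029 + (680 + 5*17) = -21029 + (680 + 85) = -21029 + 765 = -20264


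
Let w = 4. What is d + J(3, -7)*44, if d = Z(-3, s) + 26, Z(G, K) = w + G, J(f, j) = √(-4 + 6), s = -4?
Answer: 27 + 44*√2 ≈ 89.225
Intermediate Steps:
J(f, j) = √2
Z(G, K) = 4 + G
d = 27 (d = (4 - 3) + 26 = 1 + 26 = 27)
d + J(3, -7)*44 = 27 + √2*44 = 27 + 44*√2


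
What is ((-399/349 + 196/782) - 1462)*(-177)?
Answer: 35333601105/136459 ≈ 2.5893e+5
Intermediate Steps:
((-399/349 + 196/782) - 1462)*(-177) = ((-399*1/349 + 196*(1/782)) - 1462)*(-177) = ((-399/349 + 98/391) - 1462)*(-177) = (-121807/136459 - 1462)*(-177) = -199624865/136459*(-177) = 35333601105/136459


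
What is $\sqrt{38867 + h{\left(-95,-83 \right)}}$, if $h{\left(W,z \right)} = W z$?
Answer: $4 \sqrt{2922} \approx 216.22$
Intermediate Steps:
$\sqrt{38867 + h{\left(-95,-83 \right)}} = \sqrt{38867 - -7885} = \sqrt{38867 + 7885} = \sqrt{46752} = 4 \sqrt{2922}$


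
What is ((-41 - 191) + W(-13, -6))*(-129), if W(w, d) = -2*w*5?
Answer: 13158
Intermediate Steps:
W(w, d) = -10*w
((-41 - 191) + W(-13, -6))*(-129) = ((-41 - 191) - 10*(-13))*(-129) = (-232 + 130)*(-129) = -102*(-129) = 13158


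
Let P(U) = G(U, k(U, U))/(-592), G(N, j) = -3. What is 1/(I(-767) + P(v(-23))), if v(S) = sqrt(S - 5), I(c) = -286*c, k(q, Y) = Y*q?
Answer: 592/129862307 ≈ 4.5587e-6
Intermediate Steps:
v(S) = sqrt(-5 + S)
P(U) = 3/592 (P(U) = -3/(-592) = -3*(-1/592) = 3/592)
1/(I(-767) + P(v(-23))) = 1/(-286*(-767) + 3/592) = 1/(219362 + 3/592) = 1/(129862307/592) = 592/129862307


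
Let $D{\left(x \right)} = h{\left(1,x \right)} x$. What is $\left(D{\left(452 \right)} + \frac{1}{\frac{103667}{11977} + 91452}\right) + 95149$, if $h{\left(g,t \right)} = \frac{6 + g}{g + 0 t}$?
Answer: $\frac{107694446366800}{1095424271} \approx 98313.0$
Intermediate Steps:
$h{\left(g,t \right)} = \frac{6 + g}{g}$ ($h{\left(g,t \right)} = \frac{6 + g}{g + 0} = \frac{6 + g}{g}$)
$D{\left(x \right)} = 7 x$ ($D{\left(x \right)} = \frac{6 + 1}{1} x = 1 \cdot 7 x = 7 x$)
$\left(D{\left(452 \right)} + \frac{1}{\frac{103667}{11977} + 91452}\right) + 95149 = \left(7 \cdot 452 + \frac{1}{\frac{103667}{11977} + 91452}\right) + 95149 = \left(3164 + \frac{1}{103667 \cdot \frac{1}{11977} + 91452}\right) + 95149 = \left(3164 + \frac{1}{\frac{103667}{11977} + 91452}\right) + 95149 = \left(3164 + \frac{1}{\frac{1095424271}{11977}}\right) + 95149 = \left(3164 + \frac{11977}{1095424271}\right) + 95149 = \frac{3465922405421}{1095424271} + 95149 = \frac{107694446366800}{1095424271}$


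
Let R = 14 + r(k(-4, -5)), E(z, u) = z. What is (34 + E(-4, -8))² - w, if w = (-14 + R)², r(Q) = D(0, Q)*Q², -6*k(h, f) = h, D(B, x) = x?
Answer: 656036/729 ≈ 899.91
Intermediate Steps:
k(h, f) = -h/6
r(Q) = Q³ (r(Q) = Q*Q² = Q³)
R = 386/27 (R = 14 + (-⅙*(-4))³ = 14 + (⅔)³ = 14 + 8/27 = 386/27 ≈ 14.296)
w = 64/729 (w = (-14 + 386/27)² = (8/27)² = 64/729 ≈ 0.087791)
(34 + E(-4, -8))² - w = (34 - 4)² - 1*64/729 = 30² - 64/729 = 900 - 64/729 = 656036/729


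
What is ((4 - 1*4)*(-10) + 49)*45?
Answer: 2205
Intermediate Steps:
((4 - 1*4)*(-10) + 49)*45 = ((4 - 4)*(-10) + 49)*45 = (0*(-10) + 49)*45 = (0 + 49)*45 = 49*45 = 2205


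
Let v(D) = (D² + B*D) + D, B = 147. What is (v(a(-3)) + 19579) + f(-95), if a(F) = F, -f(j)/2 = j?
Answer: 19334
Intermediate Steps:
f(j) = -2*j
v(D) = D² + 148*D (v(D) = (D² + 147*D) + D = D² + 148*D)
(v(a(-3)) + 19579) + f(-95) = (-3*(148 - 3) + 19579) - 2*(-95) = (-3*145 + 19579) + 190 = (-435 + 19579) + 190 = 19144 + 190 = 19334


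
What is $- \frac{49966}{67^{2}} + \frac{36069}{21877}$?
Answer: $- \frac{931192441}{98205853} \approx -9.482$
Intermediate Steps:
$- \frac{49966}{67^{2}} + \frac{36069}{21877} = - \frac{49966}{4489} + 36069 \cdot \frac{1}{21877} = \left(-49966\right) \frac{1}{4489} + \frac{36069}{21877} = - \frac{49966}{4489} + \frac{36069}{21877} = - \frac{931192441}{98205853}$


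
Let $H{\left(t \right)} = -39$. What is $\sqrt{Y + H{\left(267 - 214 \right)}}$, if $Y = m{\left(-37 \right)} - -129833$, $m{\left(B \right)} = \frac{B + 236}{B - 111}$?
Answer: $\frac{\sqrt{710744581}}{74} \approx 360.27$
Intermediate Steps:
$m{\left(B \right)} = \frac{236 + B}{-111 + B}$
$Y = \frac{19215085}{148}$ ($Y = \frac{236 - 37}{-111 - 37} - -129833 = \frac{1}{-148} \cdot 199 + 129833 = \left(- \frac{1}{148}\right) 199 + 129833 = - \frac{199}{148} + 129833 = \frac{19215085}{148} \approx 1.2983 \cdot 10^{5}$)
$\sqrt{Y + H{\left(267 - 214 \right)}} = \sqrt{\frac{19215085}{148} - 39} = \sqrt{\frac{19209313}{148}} = \frac{\sqrt{710744581}}{74}$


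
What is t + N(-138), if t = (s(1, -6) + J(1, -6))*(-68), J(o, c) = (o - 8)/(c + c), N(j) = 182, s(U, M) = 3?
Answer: -185/3 ≈ -61.667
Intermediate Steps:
J(o, c) = (-8 + o)/(2*c) (J(o, c) = (-8 + o)/((2*c)) = (-8 + o)*(1/(2*c)) = (-8 + o)/(2*c))
t = -731/3 (t = (3 + (½)*(-8 + 1)/(-6))*(-68) = (3 + (½)*(-⅙)*(-7))*(-68) = (3 + 7/12)*(-68) = (43/12)*(-68) = -731/3 ≈ -243.67)
t + N(-138) = -731/3 + 182 = -185/3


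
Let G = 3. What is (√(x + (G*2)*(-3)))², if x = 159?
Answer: 141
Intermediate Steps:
(√(x + (G*2)*(-3)))² = (√(159 + (3*2)*(-3)))² = (√(159 + 6*(-3)))² = (√(159 - 18))² = (√141)² = 141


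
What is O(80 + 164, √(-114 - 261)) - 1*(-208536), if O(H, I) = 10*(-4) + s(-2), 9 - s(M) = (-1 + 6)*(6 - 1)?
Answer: 208480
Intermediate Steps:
s(M) = -16 (s(M) = 9 - (-1 + 6)*(6 - 1) = 9 - 5*5 = 9 - 1*25 = 9 - 25 = -16)
O(H, I) = -56 (O(H, I) = 10*(-4) - 16 = -40 - 16 = -56)
O(80 + 164, √(-114 - 261)) - 1*(-208536) = -56 - 1*(-208536) = -56 + 208536 = 208480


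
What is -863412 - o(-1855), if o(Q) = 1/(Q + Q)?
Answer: -3203258519/3710 ≈ -8.6341e+5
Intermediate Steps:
o(Q) = 1/(2*Q)
-863412 - o(-1855) = -863412 - 1/(2*(-1855)) = -863412 - (-1)/(2*1855) = -863412 - 1*(-1/3710) = -863412 + 1/3710 = -3203258519/3710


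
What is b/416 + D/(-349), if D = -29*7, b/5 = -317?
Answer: -468717/145184 ≈ -3.2284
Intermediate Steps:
b = -1585 (b = 5*(-317) = -1585)
D = -203
b/416 + D/(-349) = -1585/416 - 203/(-349) = -1585*1/416 - 203*(-1/349) = -1585/416 + 203/349 = -468717/145184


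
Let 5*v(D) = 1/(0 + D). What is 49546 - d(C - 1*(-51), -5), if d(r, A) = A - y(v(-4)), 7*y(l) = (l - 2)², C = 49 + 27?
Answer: 138744481/2800 ≈ 49552.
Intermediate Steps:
C = 76
v(D) = 1/(5*D) (v(D) = 1/(5*(0 + D)) = 1/(5*D))
y(l) = (-2 + l)²/7 (y(l) = (l - 2)²/7 = (-2 + l)²/7)
d(r, A) = -1681/2800 + A (d(r, A) = A - (-2 + (⅕)/(-4))²/7 = A - (-2 + (⅕)*(-¼))²/7 = A - (-2 - 1/20)²/7 = A - (-41/20)²/7 = A - 1681/(7*400) = A - 1*1681/2800 = A - 1681/2800 = -1681/2800 + A)
49546 - d(C - 1*(-51), -5) = 49546 - (-1681/2800 - 5) = 49546 - 1*(-15681/2800) = 49546 + 15681/2800 = 138744481/2800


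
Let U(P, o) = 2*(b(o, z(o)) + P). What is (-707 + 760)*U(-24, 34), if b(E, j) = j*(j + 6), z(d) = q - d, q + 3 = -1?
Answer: 126352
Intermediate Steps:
q = -4 (q = -3 - 1 = -4)
z(d) = -4 - d
b(E, j) = j*(6 + j)
U(P, o) = 2*P + 2*(-4 - o)*(2 - o) (U(P, o) = 2*((-4 - o)*(6 + (-4 - o)) + P) = 2*((-4 - o)*(2 - o) + P) = 2*(P + (-4 - o)*(2 - o)) = 2*P + 2*(-4 - o)*(2 - o))
(-707 + 760)*U(-24, 34) = (-707 + 760)*(2*(-24) + 2*(-2 + 34)*(4 + 34)) = 53*(-48 + 2*32*38) = 53*(-48 + 2432) = 53*2384 = 126352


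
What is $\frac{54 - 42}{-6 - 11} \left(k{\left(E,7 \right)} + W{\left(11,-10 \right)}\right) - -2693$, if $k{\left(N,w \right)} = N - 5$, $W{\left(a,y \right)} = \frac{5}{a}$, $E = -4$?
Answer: $\frac{504719}{187} \approx 2699.0$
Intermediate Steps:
$k{\left(N,w \right)} = -5 + N$
$\frac{54 - 42}{-6 - 11} \left(k{\left(E,7 \right)} + W{\left(11,-10 \right)}\right) - -2693 = \frac{54 - 42}{-6 - 11} \left(\left(-5 - 4\right) + \frac{5}{11}\right) - -2693 = \frac{12}{-17} \left(-9 + 5 \cdot \frac{1}{11}\right) + 2693 = 12 \left(- \frac{1}{17}\right) \left(-9 + \frac{5}{11}\right) + 2693 = \left(- \frac{12}{17}\right) \left(- \frac{94}{11}\right) + 2693 = \frac{1128}{187} + 2693 = \frac{504719}{187}$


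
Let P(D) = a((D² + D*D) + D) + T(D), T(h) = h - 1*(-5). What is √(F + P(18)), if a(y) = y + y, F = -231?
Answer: 2*√281 ≈ 33.526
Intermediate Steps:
a(y) = 2*y
T(h) = 5 + h (T(h) = h + 5 = 5 + h)
P(D) = 5 + 3*D + 4*D² (P(D) = 2*((D² + D*D) + D) + (5 + D) = 2*((D² + D²) + D) + (5 + D) = 2*(2*D² + D) + (5 + D) = 2*(D + 2*D²) + (5 + D) = (2*D + 4*D²) + (5 + D) = 5 + 3*D + 4*D²)
√(F + P(18)) = √(-231 + (5 + 3*18 + 4*18²)) = √(-231 + (5 + 54 + 4*324)) = √(-231 + (5 + 54 + 1296)) = √(-231 + 1355) = √1124 = 2*√281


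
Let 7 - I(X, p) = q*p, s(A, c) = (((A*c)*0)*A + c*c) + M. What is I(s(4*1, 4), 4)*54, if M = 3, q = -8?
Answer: 2106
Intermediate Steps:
s(A, c) = 3 + c² (s(A, c) = (((A*c)*0)*A + c*c) + 3 = (0*A + c²) + 3 = (0 + c²) + 3 = c² + 3 = 3 + c²)
I(X, p) = 7 + 8*p (I(X, p) = 7 - (-8)*p = 7 + 8*p)
I(s(4*1, 4), 4)*54 = (7 + 8*4)*54 = (7 + 32)*54 = 39*54 = 2106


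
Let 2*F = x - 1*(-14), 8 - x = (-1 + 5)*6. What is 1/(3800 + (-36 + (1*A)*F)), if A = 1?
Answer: 1/3763 ≈ 0.00026575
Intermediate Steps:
x = -16 (x = 8 - (-1 + 5)*6 = 8 - 4*6 = 8 - 1*24 = 8 - 24 = -16)
F = -1 (F = (-16 - 1*(-14))/2 = (-16 + 14)/2 = (½)*(-2) = -1)
1/(3800 + (-36 + (1*A)*F)) = 1/(3800 + (-36 + (1*1)*(-1))) = 1/(3800 + (-36 + 1*(-1))) = 1/(3800 + (-36 - 1)) = 1/(3800 - 37) = 1/3763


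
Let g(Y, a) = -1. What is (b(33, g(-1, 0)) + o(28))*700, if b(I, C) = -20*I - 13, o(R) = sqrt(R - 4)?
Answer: -471100 + 1400*sqrt(6) ≈ -4.6767e+5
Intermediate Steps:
o(R) = sqrt(-4 + R)
b(I, C) = -13 - 20*I
(b(33, g(-1, 0)) + o(28))*700 = ((-13 - 20*33) + sqrt(-4 + 28))*700 = ((-13 - 660) + sqrt(24))*700 = (-673 + 2*sqrt(6))*700 = -471100 + 1400*sqrt(6)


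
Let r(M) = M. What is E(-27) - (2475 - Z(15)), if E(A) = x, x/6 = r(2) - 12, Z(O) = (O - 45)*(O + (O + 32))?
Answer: -4395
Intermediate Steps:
Z(O) = (-45 + O)*(32 + 2*O) (Z(O) = (-45 + O)*(O + (32 + O)) = (-45 + O)*(32 + 2*O))
x = -60 (x = 6*(2 - 12) = 6*(-10) = -60)
E(A) = -60
E(-27) - (2475 - Z(15)) = -60 - (2475 - (-1440 - 58*15 + 2*15²)) = -60 - (2475 - (-1440 - 870 + 2*225)) = -60 - (2475 - (-1440 - 870 + 450)) = -60 - (2475 - 1*(-1860)) = -60 - (2475 + 1860) = -60 - 1*4335 = -60 - 4335 = -4395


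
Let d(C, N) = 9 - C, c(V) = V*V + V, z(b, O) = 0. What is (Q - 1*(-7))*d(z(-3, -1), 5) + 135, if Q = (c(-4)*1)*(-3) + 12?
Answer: -18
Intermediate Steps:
c(V) = V + V² (c(V) = V² + V = V + V²)
Q = -24 (Q = (-4*(1 - 4)*1)*(-3) + 12 = (-4*(-3)*1)*(-3) + 12 = (12*1)*(-3) + 12 = 12*(-3) + 12 = -36 + 12 = -24)
(Q - 1*(-7))*d(z(-3, -1), 5) + 135 = (-24 - 1*(-7))*(9 - 1*0) + 135 = (-24 + 7)*(9 + 0) + 135 = -17*9 + 135 = -153 + 135 = -18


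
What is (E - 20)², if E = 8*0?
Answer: 400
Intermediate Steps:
E = 0
(E - 20)² = (0 - 20)² = (-20)² = 400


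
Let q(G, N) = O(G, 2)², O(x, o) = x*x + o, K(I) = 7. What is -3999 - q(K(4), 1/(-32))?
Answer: -6600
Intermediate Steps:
O(x, o) = o + x² (O(x, o) = x² + o = o + x²)
q(G, N) = (2 + G²)²
-3999 - q(K(4), 1/(-32)) = -3999 - (2 + 7²)² = -3999 - (2 + 49)² = -3999 - 1*51² = -3999 - 1*2601 = -3999 - 2601 = -6600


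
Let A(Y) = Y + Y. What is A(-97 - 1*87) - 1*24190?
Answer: -24558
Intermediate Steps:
A(Y) = 2*Y
A(-97 - 1*87) - 1*24190 = 2*(-97 - 1*87) - 1*24190 = 2*(-97 - 87) - 24190 = 2*(-184) - 24190 = -368 - 24190 = -24558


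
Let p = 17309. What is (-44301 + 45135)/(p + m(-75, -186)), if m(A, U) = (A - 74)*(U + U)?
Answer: 834/72737 ≈ 0.011466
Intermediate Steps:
m(A, U) = 2*U*(-74 + A) (m(A, U) = (-74 + A)*(2*U) = 2*U*(-74 + A))
(-44301 + 45135)/(p + m(-75, -186)) = (-44301 + 45135)/(17309 + 2*(-186)*(-74 - 75)) = 834/(17309 + 2*(-186)*(-149)) = 834/(17309 + 55428) = 834/72737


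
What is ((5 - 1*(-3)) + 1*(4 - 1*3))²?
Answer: 81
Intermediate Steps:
((5 - 1*(-3)) + 1*(4 - 1*3))² = ((5 + 3) + 1*(4 - 3))² = (8 + 1*1)² = (8 + 1)² = 9² = 81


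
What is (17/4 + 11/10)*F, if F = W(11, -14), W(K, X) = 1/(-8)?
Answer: -107/160 ≈ -0.66875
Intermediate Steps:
W(K, X) = -⅛
F = -⅛ ≈ -0.12500
(17/4 + 11/10)*F = (17/4 + 11/10)*(-⅛) = (107/20)*(-⅛) = -107/160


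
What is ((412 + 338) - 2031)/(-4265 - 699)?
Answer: 1281/4964 ≈ 0.25806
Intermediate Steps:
((412 + 338) - 2031)/(-4265 - 699) = (750 - 2031)/(-4964) = -1281*(-1/4964) = 1281/4964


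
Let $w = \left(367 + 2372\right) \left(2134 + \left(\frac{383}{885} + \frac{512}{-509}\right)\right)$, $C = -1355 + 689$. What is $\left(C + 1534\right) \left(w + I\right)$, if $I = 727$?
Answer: $\frac{761698930236888}{150155} \approx 5.0727 \cdot 10^{9}$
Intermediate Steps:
$C = -666$
$w = \frac{877424167081}{150155}$ ($w = 2739 \left(2134 + \left(383 \cdot \frac{1}{885} + 512 \left(- \frac{1}{509}\right)\right)\right) = 2739 \left(2134 + \left(\frac{383}{885} - \frac{512}{509}\right)\right) = 2739 \left(2134 - \frac{258173}{450465}\right) = 2739 \cdot \frac{961034137}{450465} = \frac{877424167081}{150155} \approx 5.8435 \cdot 10^{6}$)
$\left(C + 1534\right) \left(w + I\right) = \left(-666 + 1534\right) \left(\frac{877424167081}{150155} + 727\right) = 868 \cdot \frac{877533329766}{150155} = \frac{761698930236888}{150155}$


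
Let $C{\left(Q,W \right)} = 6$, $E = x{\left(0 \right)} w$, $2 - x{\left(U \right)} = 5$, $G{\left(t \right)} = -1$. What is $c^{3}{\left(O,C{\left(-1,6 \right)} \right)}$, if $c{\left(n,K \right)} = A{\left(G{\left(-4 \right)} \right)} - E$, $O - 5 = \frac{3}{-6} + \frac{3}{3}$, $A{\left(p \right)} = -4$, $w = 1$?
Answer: $-1$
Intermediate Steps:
$x{\left(U \right)} = -3$ ($x{\left(U \right)} = 2 - 5 = -3$)
$O = \frac{11}{2}$ ($O = 5 + \left(\frac{3}{-6} + \frac{3}{3}\right) = 5 + \left(3 \left(- \frac{1}{6}\right) + 3 \cdot \frac{1}{3}\right) = 5 + \left(- \frac{1}{2} + 1\right) = 5 + \frac{1}{2} = \frac{11}{2} \approx 5.5$)
$E = -3$ ($E = \left(-3\right) 1 = -3$)
$c{\left(n,K \right)} = -1$ ($c{\left(n,K \right)} = -4 - -3 = -4 + 3 = -1$)
$c^{3}{\left(O,C{\left(-1,6 \right)} \right)} = \left(-1\right)^{3} = -1$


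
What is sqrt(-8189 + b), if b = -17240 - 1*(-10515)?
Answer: I*sqrt(14914) ≈ 122.12*I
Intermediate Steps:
b = -6725 (b = -17240 + 10515 = -6725)
sqrt(-8189 + b) = sqrt(-8189 - 6725) = sqrt(-14914) = I*sqrt(14914)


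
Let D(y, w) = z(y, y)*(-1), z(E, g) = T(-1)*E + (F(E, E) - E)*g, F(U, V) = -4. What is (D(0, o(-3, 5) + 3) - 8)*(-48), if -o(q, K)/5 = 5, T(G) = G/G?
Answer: 384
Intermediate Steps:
T(G) = 1
o(q, K) = -25 (o(q, K) = -5*5 = -25)
z(E, g) = E + g*(-4 - E) (z(E, g) = 1*E + (-4 - E)*g = E + g*(-4 - E))
D(y, w) = y**2 + 3*y (D(y, w) = (y - 4*y - y*y)*(-1) = (y - 4*y - y**2)*(-1) = (-y**2 - 3*y)*(-1) = y**2 + 3*y)
(D(0, o(-3, 5) + 3) - 8)*(-48) = (0*(3 + 0) - 8)*(-48) = (0*3 - 8)*(-48) = (0 - 8)*(-48) = -8*(-48) = 384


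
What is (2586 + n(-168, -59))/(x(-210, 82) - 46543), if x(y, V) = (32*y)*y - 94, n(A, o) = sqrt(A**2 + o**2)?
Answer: 2586/1364563 + sqrt(31705)/1364563 ≈ 0.0020256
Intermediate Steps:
x(y, V) = -94 + 32*y**2 (x(y, V) = 32*y**2 - 94 = -94 + 32*y**2)
(2586 + n(-168, -59))/(x(-210, 82) - 46543) = (2586 + sqrt((-168)**2 + (-59)**2))/((-94 + 32*(-210)**2) - 46543) = (2586 + sqrt(28224 + 3481))/((-94 + 32*44100) - 46543) = (2586 + sqrt(31705))/((-94 + 1411200) - 46543) = (2586 + sqrt(31705))/(1411106 - 46543) = (2586 + sqrt(31705))/1364563 = (2586 + sqrt(31705))*(1/1364563) = 2586/1364563 + sqrt(31705)/1364563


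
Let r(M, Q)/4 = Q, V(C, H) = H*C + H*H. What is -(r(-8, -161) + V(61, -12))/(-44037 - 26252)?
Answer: -1232/70289 ≈ -0.017528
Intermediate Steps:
V(C, H) = H**2 + C*H (V(C, H) = C*H + H**2 = H**2 + C*H)
r(M, Q) = 4*Q
-(r(-8, -161) + V(61, -12))/(-44037 - 26252) = -(4*(-161) - 12*(61 - 12))/(-44037 - 26252) = -(-644 - 12*49)/(-70289) = -(-644 - 588)*(-1)/70289 = -(-1232)*(-1)/70289 = -1*1232/70289 = -1232/70289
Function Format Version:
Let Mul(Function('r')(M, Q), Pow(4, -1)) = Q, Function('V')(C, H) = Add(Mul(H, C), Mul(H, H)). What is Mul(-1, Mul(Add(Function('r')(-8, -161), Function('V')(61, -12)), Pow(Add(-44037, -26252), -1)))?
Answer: Rational(-1232, 70289) ≈ -0.017528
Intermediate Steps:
Function('V')(C, H) = Add(Pow(H, 2), Mul(C, H)) (Function('V')(C, H) = Add(Mul(C, H), Pow(H, 2)) = Add(Pow(H, 2), Mul(C, H)))
Function('r')(M, Q) = Mul(4, Q)
Mul(-1, Mul(Add(Function('r')(-8, -161), Function('V')(61, -12)), Pow(Add(-44037, -26252), -1))) = Mul(-1, Mul(Add(Mul(4, -161), Mul(-12, Add(61, -12))), Pow(Add(-44037, -26252), -1))) = Mul(-1, Mul(Add(-644, Mul(-12, 49)), Pow(-70289, -1))) = Mul(-1, Mul(Add(-644, -588), Rational(-1, 70289))) = Mul(-1, Mul(-1232, Rational(-1, 70289))) = Mul(-1, Rational(1232, 70289)) = Rational(-1232, 70289)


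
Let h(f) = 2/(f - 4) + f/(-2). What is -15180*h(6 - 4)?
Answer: 30360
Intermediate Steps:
h(f) = 2/(-4 + f) - f/2 (h(f) = 2/(-4 + f) + f*(-1/2) = 2/(-4 + f) - f/2)
-15180*h(6 - 4) = -7590*(4 - (6 - 4)**2 + 4*(6 - 4))/(-4 + (6 - 4)) = -7590*(4 - 1*2**2 + 4*2)/(-4 + 2) = -7590*(4 - 1*4 + 8)/(-2) = -7590*(-1)*(4 - 4 + 8)/2 = -7590*(-1)*8/2 = -15180*(-2) = 30360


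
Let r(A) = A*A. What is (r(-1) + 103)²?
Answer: 10816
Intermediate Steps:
r(A) = A²
(r(-1) + 103)² = ((-1)² + 103)² = (1 + 103)² = 104² = 10816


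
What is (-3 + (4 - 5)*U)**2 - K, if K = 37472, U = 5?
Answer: -37408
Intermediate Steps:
(-3 + (4 - 5)*U)**2 - K = (-3 + (4 - 5)*5)**2 - 1*37472 = (-3 - 1*5)**2 - 37472 = (-3 - 5)**2 - 37472 = (-8)**2 - 37472 = 64 - 37472 = -37408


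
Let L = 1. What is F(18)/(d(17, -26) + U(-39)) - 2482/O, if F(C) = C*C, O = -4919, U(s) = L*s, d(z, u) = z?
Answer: -769576/54109 ≈ -14.223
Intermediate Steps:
U(s) = s (U(s) = 1*s = s)
F(C) = C²
F(18)/(d(17, -26) + U(-39)) - 2482/O = 18²/(17 - 39) - 2482/(-4919) = 324/(-22) - 2482*(-1/4919) = 324*(-1/22) + 2482/4919 = -162/11 + 2482/4919 = -769576/54109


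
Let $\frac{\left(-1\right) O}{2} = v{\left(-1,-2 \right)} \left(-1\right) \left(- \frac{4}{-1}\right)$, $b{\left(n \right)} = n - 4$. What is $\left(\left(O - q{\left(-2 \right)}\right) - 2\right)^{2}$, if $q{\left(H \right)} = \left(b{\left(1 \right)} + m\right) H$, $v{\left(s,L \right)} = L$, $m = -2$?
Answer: $784$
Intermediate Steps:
$b{\left(n \right)} = -4 + n$
$q{\left(H \right)} = - 5 H$ ($q{\left(H \right)} = \left(\left(-4 + 1\right) - 2\right) H = \left(-3 - 2\right) H = - 5 H$)
$O = -16$ ($O = - 2 \left(-2\right) \left(-1\right) \left(- \frac{4}{-1}\right) = - 2 \cdot 2 \left(\left(-4\right) \left(-1\right)\right) = - 2 \cdot 2 \cdot 4 = \left(-2\right) 8 = -16$)
$\left(\left(O - q{\left(-2 \right)}\right) - 2\right)^{2} = \left(\left(-16 - \left(-5\right) \left(-2\right)\right) - 2\right)^{2} = \left(\left(-16 - 10\right) - 2\right)^{2} = \left(-26 - 2\right)^{2} = \left(-28\right)^{2} = 784$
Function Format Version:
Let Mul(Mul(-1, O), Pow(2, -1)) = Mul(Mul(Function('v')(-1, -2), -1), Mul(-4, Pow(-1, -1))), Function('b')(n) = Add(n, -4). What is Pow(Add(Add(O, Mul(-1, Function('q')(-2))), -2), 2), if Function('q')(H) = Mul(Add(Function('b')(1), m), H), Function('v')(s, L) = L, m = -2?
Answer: 784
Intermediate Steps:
Function('b')(n) = Add(-4, n)
Function('q')(H) = Mul(-5, H) (Function('q')(H) = Mul(Add(Add(-4, 1), -2), H) = Mul(Add(-3, -2), H) = Mul(-5, H))
O = -16 (O = Mul(-2, Mul(Mul(-2, -1), Mul(-4, Pow(-1, -1)))) = Mul(-2, Mul(2, Mul(-4, -1))) = Mul(-2, Mul(2, 4)) = Mul(-2, 8) = -16)
Pow(Add(Add(O, Mul(-1, Function('q')(-2))), -2), 2) = Pow(Add(Add(-16, Mul(-1, Mul(-5, -2))), -2), 2) = Pow(Add(Add(-16, Mul(-1, 10)), -2), 2) = Pow(Add(Add(-16, -10), -2), 2) = Pow(Add(-26, -2), 2) = Pow(-28, 2) = 784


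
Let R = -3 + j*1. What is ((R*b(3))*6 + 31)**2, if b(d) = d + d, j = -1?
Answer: 12769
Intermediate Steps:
R = -4 (R = -3 - 1*1 = -3 - 1 = -4)
b(d) = 2*d
((R*b(3))*6 + 31)**2 = (-8*3*6 + 31)**2 = (-4*6*6 + 31)**2 = (-24*6 + 31)**2 = (-144 + 31)**2 = (-113)**2 = 12769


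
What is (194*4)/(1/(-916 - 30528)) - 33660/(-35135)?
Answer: -171462615956/7027 ≈ -2.4401e+7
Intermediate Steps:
(194*4)/(1/(-916 - 30528)) - 33660/(-35135) = 776/(1/(-31444)) - 33660*(-1/35135) = 776/(-1/31444) + 6732/7027 = 776*(-31444) + 6732/7027 = -24400544 + 6732/7027 = -171462615956/7027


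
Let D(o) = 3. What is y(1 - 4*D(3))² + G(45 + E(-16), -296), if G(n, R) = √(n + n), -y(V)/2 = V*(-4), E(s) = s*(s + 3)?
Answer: 7744 + √506 ≈ 7766.5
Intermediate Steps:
E(s) = s*(3 + s)
y(V) = 8*V (y(V) = -2*V*(-4) = -(-8)*V = 8*V)
G(n, R) = √2*√n (G(n, R) = √(2*n) = √2*√n)
y(1 - 4*D(3))² + G(45 + E(-16), -296) = (8*(1 - 4*3))² + √2*√(45 - 16*(3 - 16)) = (8*(1 - 12))² + √2*√(45 - 16*(-13)) = (8*(-11))² + √2*√(45 + 208) = (-88)² + √2*√253 = 7744 + √506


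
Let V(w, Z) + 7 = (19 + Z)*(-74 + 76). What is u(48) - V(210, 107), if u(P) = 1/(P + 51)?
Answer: -24254/99 ≈ -244.99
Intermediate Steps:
u(P) = 1/(51 + P)
V(w, Z) = 31 + 2*Z (V(w, Z) = -7 + (19 + Z)*(-74 + 76) = -7 + (19 + Z)*2 = -7 + (38 + 2*Z) = 31 + 2*Z)
u(48) - V(210, 107) = 1/(51 + 48) - (31 + 2*107) = 1/99 - (31 + 214) = 1/99 - 1*245 = 1/99 - 245 = -24254/99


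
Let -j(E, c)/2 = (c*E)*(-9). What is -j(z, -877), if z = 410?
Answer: 6472260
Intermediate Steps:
j(E, c) = 18*E*c (j(E, c) = -2*c*E*(-9) = -2*E*c*(-9) = -(-18)*E*c = 18*E*c)
-j(z, -877) = -18*410*(-877) = -1*(-6472260) = 6472260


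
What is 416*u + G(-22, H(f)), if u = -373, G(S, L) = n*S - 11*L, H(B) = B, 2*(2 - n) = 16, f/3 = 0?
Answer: -155036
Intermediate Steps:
f = 0 (f = 3*0 = 0)
n = -6 (n = 2 - ½*16 = 2 - 8 = -6)
G(S, L) = -11*L - 6*S (G(S, L) = -6*S - 11*L = -11*L - 6*S)
416*u + G(-22, H(f)) = 416*(-373) + (-11*0 - 6*(-22)) = -155168 + (0 + 132) = -155168 + 132 = -155036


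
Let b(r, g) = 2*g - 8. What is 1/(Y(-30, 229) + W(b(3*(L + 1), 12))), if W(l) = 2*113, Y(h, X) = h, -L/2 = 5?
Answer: 1/196 ≈ 0.0051020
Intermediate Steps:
L = -10 (L = -2*5 = -10)
b(r, g) = -8 + 2*g
W(l) = 226
1/(Y(-30, 229) + W(b(3*(L + 1), 12))) = 1/(-30 + 226) = 1/196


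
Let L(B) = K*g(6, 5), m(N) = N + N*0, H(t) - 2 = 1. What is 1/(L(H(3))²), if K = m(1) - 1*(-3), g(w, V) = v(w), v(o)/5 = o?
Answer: 1/14400 ≈ 6.9444e-5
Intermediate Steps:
v(o) = 5*o
H(t) = 3 (H(t) = 2 + 1 = 3)
m(N) = N (m(N) = N + 0 = N)
g(w, V) = 5*w
K = 4 (K = 1 - 1*(-3) = 1 + 3 = 4)
L(B) = 120 (L(B) = 4*(5*6) = 4*30 = 120)
1/(L(H(3))²) = 1/(120²) = 1/14400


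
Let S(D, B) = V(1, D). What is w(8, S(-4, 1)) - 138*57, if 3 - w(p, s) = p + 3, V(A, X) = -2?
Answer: -7874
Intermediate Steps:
S(D, B) = -2
w(p, s) = -p (w(p, s) = 3 - (p + 3) = 3 - (3 + p) = 3 + (-3 - p) = -p)
w(8, S(-4, 1)) - 138*57 = -1*8 - 138*57 = -8 - 7866 = -7874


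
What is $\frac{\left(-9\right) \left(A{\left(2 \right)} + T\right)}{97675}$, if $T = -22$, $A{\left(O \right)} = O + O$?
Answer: $\frac{162}{97675} \approx 0.0016586$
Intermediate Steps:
$A{\left(O \right)} = 2 O$
$\frac{\left(-9\right) \left(A{\left(2 \right)} + T\right)}{97675} = \frac{\left(-9\right) \left(2 \cdot 2 - 22\right)}{97675} = - 9 \left(4 - 22\right) \frac{1}{97675} = \left(-9\right) \left(-18\right) \frac{1}{97675} = 162 \cdot \frac{1}{97675} = \frac{162}{97675}$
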